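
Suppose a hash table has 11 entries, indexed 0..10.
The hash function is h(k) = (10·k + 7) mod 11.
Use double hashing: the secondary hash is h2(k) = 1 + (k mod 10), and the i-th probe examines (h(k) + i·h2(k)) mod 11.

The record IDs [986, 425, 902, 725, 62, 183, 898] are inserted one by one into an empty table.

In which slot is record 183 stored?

986: h=0 -> slot 0
425: h=0, h2=6, probe 0,6 -> slot 6
902: h=7 -> slot 7
725: h=8 -> slot 8
62: h=0, h2=3, probe 0,3 -> slot 3
183: h=0, h2=4, probe 0,4 -> slot 4
898: h=0, h2=9, probe 0,9 -> slot 9
Table: [986, _, _, 62, 183, _, 425, 902, 725, 898, _]

4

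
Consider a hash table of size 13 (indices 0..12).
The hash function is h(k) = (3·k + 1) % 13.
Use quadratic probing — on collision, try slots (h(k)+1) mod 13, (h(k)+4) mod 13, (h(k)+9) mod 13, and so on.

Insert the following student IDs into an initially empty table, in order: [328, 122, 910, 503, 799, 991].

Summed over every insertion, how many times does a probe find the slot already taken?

1

328 hashes to 10; slot 10 is free => place at 10.
122 hashes to 3; slot 3 is free => place at 3.
910 hashes to 1; slot 1 is free => place at 1.
503 hashes to 2; slot 2 is free => place at 2.
799 hashes to 6; slot 6 is free => place at 6.
991 hashes to 10; 10 taken => place at 11.
Table: [-, 910, 503, 122, -, -, 799, -, -, -, 328, 991, -]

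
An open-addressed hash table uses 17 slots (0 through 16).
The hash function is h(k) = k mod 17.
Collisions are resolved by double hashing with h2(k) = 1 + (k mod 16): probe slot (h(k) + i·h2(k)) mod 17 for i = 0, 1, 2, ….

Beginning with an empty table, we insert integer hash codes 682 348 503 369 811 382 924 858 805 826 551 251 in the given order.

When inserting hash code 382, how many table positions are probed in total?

2

Insert 682: h=2, slot 2 empty → index 2.
Insert 348: h=8, slot 8 empty → index 8.
Insert 503: h=10, slot 10 empty → index 10.
Insert 369: h=12, slot 12 empty → index 12.
Insert 811: h=12, h2=12, slot 12 occupied → index 7.
Insert 382: h=8, h2=15, slot 8 occupied → index 6.
Insert 924: h=6, h2=13, slots 6,2 occupied → index 15.
Insert 858: h=8, h2=11, slots 8,2 occupied → index 13.
Insert 805: h=6, h2=6, slots 6,12 occupied → index 1.
Insert 826: h=10, h2=11, slot 10 occupied → index 4.
Insert 551: h=7, h2=8, slots 7,15,6 occupied → index 14.
Insert 251: h=13, h2=12, slots 13,8 occupied → index 3.
Table: [., 805, 682, 251, 826, ., 382, 811, 348, ., 503, ., 369, 858, 551, 924, .]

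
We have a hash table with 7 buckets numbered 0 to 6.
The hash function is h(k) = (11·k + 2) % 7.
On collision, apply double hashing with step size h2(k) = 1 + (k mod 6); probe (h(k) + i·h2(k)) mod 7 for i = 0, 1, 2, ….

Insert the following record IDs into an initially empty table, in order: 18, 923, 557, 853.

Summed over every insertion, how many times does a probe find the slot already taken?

2

18 hashes to 4; slot 4 is free => place at 4.
923 hashes to 5; slot 5 is free => place at 5.
557 hashes to 4, h2=6; 4 taken => place at 3.
853 hashes to 5, h2=2; 5 taken => place at 0.
Table: [853, -, -, 557, 18, 923, -]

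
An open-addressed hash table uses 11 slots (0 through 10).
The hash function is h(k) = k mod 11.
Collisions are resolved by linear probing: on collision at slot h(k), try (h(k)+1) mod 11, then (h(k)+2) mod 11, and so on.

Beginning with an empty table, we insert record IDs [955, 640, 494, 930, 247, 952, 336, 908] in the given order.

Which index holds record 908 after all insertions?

0

955: h=9 => slot 9
640: h=2 => slot 2
494: h=10 => slot 10
930: h=6 => slot 6
247: h=5 => slot 5
952: h=6, probe 6,7 => slot 7
336: h=6, probe 6,7,8 => slot 8
908: h=6, probe 6,7,8,9,10,0 => slot 0
Table: [908, ∅, 640, ∅, ∅, 247, 930, 952, 336, 955, 494]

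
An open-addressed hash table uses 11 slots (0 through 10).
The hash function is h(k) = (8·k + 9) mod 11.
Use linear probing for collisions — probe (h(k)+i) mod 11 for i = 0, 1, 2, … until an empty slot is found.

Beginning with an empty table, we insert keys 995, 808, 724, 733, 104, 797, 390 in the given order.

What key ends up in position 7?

995: h=5 => slot 5
808: h=5, probe 5,6 => slot 6
724: h=4 => slot 4
733: h=10 => slot 10
104: h=5, probe 5,6,7 => slot 7
797: h=5, probe 5,6,7,8 => slot 8
390: h=5, probe 5,6,7,8,9 => slot 9
Table: [_, _, _, _, 724, 995, 808, 104, 797, 390, 733]

104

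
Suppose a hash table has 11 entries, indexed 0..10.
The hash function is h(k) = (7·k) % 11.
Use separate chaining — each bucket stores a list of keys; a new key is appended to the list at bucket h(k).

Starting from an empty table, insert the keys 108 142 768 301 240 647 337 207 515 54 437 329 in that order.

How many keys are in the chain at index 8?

6

Insert 108: h=8, bucket 8 empty → new chain.
Insert 142: h=4, bucket 4 empty → new chain.
Insert 768: h=8, bucket 8 nonempty → append to chain.
Insert 301: h=6, bucket 6 empty → new chain.
Insert 240: h=8, bucket 8 nonempty → append to chain.
Insert 647: h=8, bucket 8 nonempty → append to chain.
Insert 337: h=5, bucket 5 empty → new chain.
Insert 207: h=8, bucket 8 nonempty → append to chain.
Insert 515: h=8, bucket 8 nonempty → append to chain.
Insert 54: h=4, bucket 4 nonempty → append to chain.
Insert 437: h=1, bucket 1 empty → new chain.
Insert 329: h=4, bucket 4 nonempty → append to chain.
Final buckets:
0: -
1: 437
2: -
3: -
4: 142 -> 54 -> 329
5: 337
6: 301
7: -
8: 108 -> 768 -> 240 -> 647 -> 207 -> 515
9: -
10: -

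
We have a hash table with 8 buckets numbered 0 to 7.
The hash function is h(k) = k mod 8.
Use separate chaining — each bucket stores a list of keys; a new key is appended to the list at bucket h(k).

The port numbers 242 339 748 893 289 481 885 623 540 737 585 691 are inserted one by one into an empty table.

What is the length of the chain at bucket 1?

Insert 242: h=2, bucket 2 empty → new chain.
Insert 339: h=3, bucket 3 empty → new chain.
Insert 748: h=4, bucket 4 empty → new chain.
Insert 893: h=5, bucket 5 empty → new chain.
Insert 289: h=1, bucket 1 empty → new chain.
Insert 481: h=1, bucket 1 nonempty → append to chain.
Insert 885: h=5, bucket 5 nonempty → append to chain.
Insert 623: h=7, bucket 7 empty → new chain.
Insert 540: h=4, bucket 4 nonempty → append to chain.
Insert 737: h=1, bucket 1 nonempty → append to chain.
Insert 585: h=1, bucket 1 nonempty → append to chain.
Insert 691: h=3, bucket 3 nonempty → append to chain.
Final buckets:
0: ∅
1: 289 -> 481 -> 737 -> 585
2: 242
3: 339 -> 691
4: 748 -> 540
5: 893 -> 885
6: ∅
7: 623

4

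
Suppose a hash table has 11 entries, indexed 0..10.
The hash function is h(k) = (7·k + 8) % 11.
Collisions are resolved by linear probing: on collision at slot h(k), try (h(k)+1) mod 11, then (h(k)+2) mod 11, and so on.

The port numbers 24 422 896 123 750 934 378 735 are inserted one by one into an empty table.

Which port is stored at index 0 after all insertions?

24

24: h=0 → slot 0
422: h=3 → slot 3
896: h=10 → slot 10
123: h=0, probe 0,1 → slot 1
750: h=0, probe 0,1,2 → slot 2
934: h=1, probe 1,2,3,4 → slot 4
378: h=3, probe 3,4,5 → slot 5
735: h=5, probe 5,6 → slot 6
Table: [24, 123, 750, 422, 934, 378, 735, —, —, —, 896]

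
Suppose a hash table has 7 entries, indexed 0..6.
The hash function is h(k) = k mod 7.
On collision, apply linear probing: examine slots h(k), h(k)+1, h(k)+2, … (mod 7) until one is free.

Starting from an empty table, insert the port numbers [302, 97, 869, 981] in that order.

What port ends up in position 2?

302: h=1 -> slot 1
97: h=6 -> slot 6
869: h=1, probe 1,2 -> slot 2
981: h=1, probe 1,2,3 -> slot 3
Table: [-, 302, 869, 981, -, -, 97]

869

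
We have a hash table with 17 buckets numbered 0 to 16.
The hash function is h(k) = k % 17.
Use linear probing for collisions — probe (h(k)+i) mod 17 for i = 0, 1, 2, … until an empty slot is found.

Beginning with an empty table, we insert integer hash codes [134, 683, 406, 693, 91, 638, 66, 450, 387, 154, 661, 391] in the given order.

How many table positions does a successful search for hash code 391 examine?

Insert 134: h=15, slot 15 empty -> index 15.
Insert 683: h=3, slot 3 empty -> index 3.
Insert 406: h=15, slot 15 occupied -> index 16.
Insert 693: h=13, slot 13 empty -> index 13.
Insert 91: h=6, slot 6 empty -> index 6.
Insert 638: h=9, slot 9 empty -> index 9.
Insert 66: h=15, slots 15,16 occupied -> index 0.
Insert 450: h=8, slot 8 empty -> index 8.
Insert 387: h=13, slot 13 occupied -> index 14.
Insert 154: h=1, slot 1 empty -> index 1.
Insert 661: h=15, slots 15,16,0,1 occupied -> index 2.
Insert 391: h=0, slots 0,1,2,3 occupied -> index 4.
Table: [66, 154, 661, 683, 391, -, 91, -, 450, 638, -, -, -, 693, 387, 134, 406]
Lookup 391: h=0, probe 0,1,2,3,4 → found at 4.

5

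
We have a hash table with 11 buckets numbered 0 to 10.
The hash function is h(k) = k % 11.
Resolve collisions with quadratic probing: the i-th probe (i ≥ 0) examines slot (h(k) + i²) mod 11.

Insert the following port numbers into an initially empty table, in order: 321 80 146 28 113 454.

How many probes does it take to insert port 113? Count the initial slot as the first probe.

321 hashes to 2; slot 2 is free -> place at 2.
80 hashes to 3; slot 3 is free -> place at 3.
146 hashes to 3; 3 taken -> place at 4.
28 hashes to 6; slot 6 is free -> place at 6.
113 hashes to 3; 3,4 taken -> place at 7.
454 hashes to 3; 3,4,7 taken -> place at 1.
Table: [∅, 454, 321, 80, 146, ∅, 28, 113, ∅, ∅, ∅]

3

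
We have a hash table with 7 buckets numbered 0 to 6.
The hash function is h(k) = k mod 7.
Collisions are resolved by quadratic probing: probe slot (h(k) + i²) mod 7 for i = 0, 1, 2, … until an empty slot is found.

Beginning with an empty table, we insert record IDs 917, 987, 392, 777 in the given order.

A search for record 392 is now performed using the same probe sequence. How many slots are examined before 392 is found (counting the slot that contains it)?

Insert 917: h=0, slot 0 empty -> index 0.
Insert 987: h=0, slot 0 occupied -> index 1.
Insert 392: h=0, slots 0,1 occupied -> index 4.
Insert 777: h=0, slots 0,1,4 occupied -> index 2.
Table: [917, 987, 777, —, 392, —, —]
Lookup 392: h=0, probe 0,1,4 → found at 4.

3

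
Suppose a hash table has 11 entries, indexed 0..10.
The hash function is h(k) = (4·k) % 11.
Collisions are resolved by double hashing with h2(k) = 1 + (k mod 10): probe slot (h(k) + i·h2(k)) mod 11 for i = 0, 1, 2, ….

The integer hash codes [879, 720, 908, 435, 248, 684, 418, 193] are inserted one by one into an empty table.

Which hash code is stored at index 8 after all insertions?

Insert 879: h=7, slot 7 empty -> index 7.
Insert 720: h=9, slot 9 empty -> index 9.
Insert 908: h=2, slot 2 empty -> index 2.
Insert 435: h=2, h2=6, slot 2 occupied -> index 8.
Insert 248: h=2, h2=9, slot 2 occupied -> index 0.
Insert 684: h=8, h2=5, slots 8,2,7 occupied -> index 1.
Insert 418: h=0, h2=9, slots 0,9,7 occupied -> index 5.
Insert 193: h=2, h2=4, slot 2 occupied -> index 6.
Table: [248, 684, 908, -, -, 418, 193, 879, 435, 720, -]

435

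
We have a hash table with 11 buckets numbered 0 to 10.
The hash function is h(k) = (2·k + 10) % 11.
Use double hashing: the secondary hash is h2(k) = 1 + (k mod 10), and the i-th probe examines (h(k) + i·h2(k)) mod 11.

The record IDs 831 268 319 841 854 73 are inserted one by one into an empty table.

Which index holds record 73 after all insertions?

6

831 hashes to 0; slot 0 is free => place at 0.
268 hashes to 7; slot 7 is free => place at 7.
319 hashes to 10; slot 10 is free => place at 10.
841 hashes to 9; slot 9 is free => place at 9.
854 hashes to 2; slot 2 is free => place at 2.
73 hashes to 2, h2=4; 2 taken => place at 6.
Table: [831, _, 854, _, _, _, 73, 268, _, 841, 319]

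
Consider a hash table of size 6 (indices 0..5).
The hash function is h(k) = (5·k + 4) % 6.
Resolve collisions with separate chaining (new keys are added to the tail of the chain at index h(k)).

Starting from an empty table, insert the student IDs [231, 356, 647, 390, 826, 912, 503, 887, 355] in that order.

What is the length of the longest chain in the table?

3

231 -> bucket 1
356 -> bucket 2
647 -> bucket 5
390 -> bucket 4
826 -> bucket 0
912 -> bucket 4 (collision)
503 -> bucket 5 (collision)
887 -> bucket 5 (collision)
355 -> bucket 3
Final buckets:
0: 826
1: 231
2: 356
3: 355
4: 390 -> 912
5: 647 -> 503 -> 887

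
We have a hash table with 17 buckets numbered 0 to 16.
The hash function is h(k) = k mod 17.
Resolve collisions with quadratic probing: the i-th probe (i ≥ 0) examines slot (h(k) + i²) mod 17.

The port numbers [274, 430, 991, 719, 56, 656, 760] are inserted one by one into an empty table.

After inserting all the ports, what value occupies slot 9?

719

274 hashes to 2; slot 2 is free => place at 2.
430 hashes to 5; slot 5 is free => place at 5.
991 hashes to 5; 5 taken => place at 6.
719 hashes to 5; 5,6 taken => place at 9.
56 hashes to 5; 5,6,9 taken => place at 14.
656 hashes to 10; slot 10 is free => place at 10.
760 hashes to 12; slot 12 is free => place at 12.
Table: [., ., 274, ., ., 430, 991, ., ., 719, 656, ., 760, ., 56, ., .]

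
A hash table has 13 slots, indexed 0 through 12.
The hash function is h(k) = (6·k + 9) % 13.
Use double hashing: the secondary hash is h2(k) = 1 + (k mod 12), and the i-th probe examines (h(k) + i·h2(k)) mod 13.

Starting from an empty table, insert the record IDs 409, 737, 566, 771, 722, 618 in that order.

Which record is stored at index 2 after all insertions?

722

409 hashes to 6; slot 6 is free => place at 6.
737 hashes to 11; slot 11 is free => place at 11.
566 hashes to 12; slot 12 is free => place at 12.
771 hashes to 7; slot 7 is free => place at 7.
722 hashes to 12, h2=3; 12 taken => place at 2.
618 hashes to 12, h2=7; 12,6 taken => place at 0.
Table: [618, _, 722, _, _, _, 409, 771, _, _, _, 737, 566]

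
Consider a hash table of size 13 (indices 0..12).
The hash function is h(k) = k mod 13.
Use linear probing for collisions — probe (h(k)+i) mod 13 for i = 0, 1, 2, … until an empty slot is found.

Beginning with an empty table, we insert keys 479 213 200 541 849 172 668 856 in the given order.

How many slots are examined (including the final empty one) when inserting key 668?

479: h=11 → slot 11
213: h=5 → slot 5
200: h=5, probe 5,6 → slot 6
541: h=8 → slot 8
849: h=4 → slot 4
172: h=3 → slot 3
668: h=5, probe 5,6,7 → slot 7
856: h=11, probe 11,12 → slot 12
Table: [-, -, -, 172, 849, 213, 200, 668, 541, -, -, 479, 856]

3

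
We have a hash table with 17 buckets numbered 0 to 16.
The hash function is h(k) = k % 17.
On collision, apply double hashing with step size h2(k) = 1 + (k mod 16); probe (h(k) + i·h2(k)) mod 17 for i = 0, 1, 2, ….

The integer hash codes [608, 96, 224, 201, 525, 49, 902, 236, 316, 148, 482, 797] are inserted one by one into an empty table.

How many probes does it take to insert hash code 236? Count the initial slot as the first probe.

608: h=13 -> slot 13
96: h=11 -> slot 11
224: h=3 -> slot 3
201: h=14 -> slot 14
525: h=15 -> slot 15
49: h=15, h2=2, probe 15,0 -> slot 0
902: h=1 -> slot 1
236: h=15, h2=13, probe 15,11,7 -> slot 7
316: h=10 -> slot 10
148: h=12 -> slot 12
482: h=6 -> slot 6
797: h=15, h2=14, probe 15,12,9 -> slot 9
Table: [49, 902, _, 224, _, _, 482, 236, _, 797, 316, 96, 148, 608, 201, 525, _]

3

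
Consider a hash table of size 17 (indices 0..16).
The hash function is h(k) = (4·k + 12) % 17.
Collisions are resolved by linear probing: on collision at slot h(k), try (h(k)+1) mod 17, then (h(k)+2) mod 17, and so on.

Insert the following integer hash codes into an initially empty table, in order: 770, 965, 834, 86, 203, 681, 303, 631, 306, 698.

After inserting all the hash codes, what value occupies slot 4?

Insert 770: h=15, slot 15 empty → index 15.
Insert 965: h=13, slot 13 empty → index 13.
Insert 834: h=16, slot 16 empty → index 16.
Insert 86: h=16, slot 16 occupied → index 0.
Insert 203: h=8, slot 8 empty → index 8.
Insert 681: h=16, slots 16,0 occupied → index 1.
Insert 303: h=0, slots 0,1 occupied → index 2.
Insert 631: h=3, slot 3 empty → index 3.
Insert 306: h=12, slot 12 empty → index 12.
Insert 698: h=16, slots 16,0,1,2,3 occupied → index 4.
Table: [86, 681, 303, 631, 698, ∅, ∅, ∅, 203, ∅, ∅, ∅, 306, 965, ∅, 770, 834]

698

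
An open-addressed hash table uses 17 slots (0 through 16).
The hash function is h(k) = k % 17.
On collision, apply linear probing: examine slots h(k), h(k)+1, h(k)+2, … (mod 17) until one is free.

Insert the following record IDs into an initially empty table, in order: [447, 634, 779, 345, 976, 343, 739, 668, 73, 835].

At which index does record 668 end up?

447 hashes to 5; slot 5 is free => place at 5.
634 hashes to 5; 5 taken => place at 6.
779 hashes to 14; slot 14 is free => place at 14.
345 hashes to 5; 5,6 taken => place at 7.
976 hashes to 7; 7 taken => place at 8.
343 hashes to 3; slot 3 is free => place at 3.
739 hashes to 8; 8 taken => place at 9.
668 hashes to 5; 5,6,7,8,9 taken => place at 10.
73 hashes to 5; 5,6,7,8,9,10 taken => place at 11.
835 hashes to 2; slot 2 is free => place at 2.
Table: [-, -, 835, 343, -, 447, 634, 345, 976, 739, 668, 73, -, -, 779, -, -]

10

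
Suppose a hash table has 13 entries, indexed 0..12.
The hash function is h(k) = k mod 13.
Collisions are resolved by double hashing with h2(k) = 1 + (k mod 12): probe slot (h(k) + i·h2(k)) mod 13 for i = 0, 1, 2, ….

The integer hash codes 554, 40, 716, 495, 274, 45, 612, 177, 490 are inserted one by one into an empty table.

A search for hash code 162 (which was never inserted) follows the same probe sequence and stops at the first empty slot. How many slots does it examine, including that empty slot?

Insert 554: h=8, slot 8 empty => index 8.
Insert 40: h=1, slot 1 empty => index 1.
Insert 716: h=1, h2=9, slot 1 occupied => index 10.
Insert 495: h=1, h2=4, slot 1 occupied => index 5.
Insert 274: h=1, h2=11, slot 1 occupied => index 12.
Insert 45: h=6, slot 6 empty => index 6.
Insert 612: h=1, h2=1, slot 1 occupied => index 2.
Insert 177: h=8, h2=10, slots 8,5,2,12 occupied => index 9.
Insert 490: h=9, h2=11, slot 9 occupied => index 7.
Table: [-, 40, 612, -, -, 495, 45, 490, 554, 177, 716, -, 274]
Lookup 162: h=6, h2=7, probe 6,0 → slot 0 empty, not found.

2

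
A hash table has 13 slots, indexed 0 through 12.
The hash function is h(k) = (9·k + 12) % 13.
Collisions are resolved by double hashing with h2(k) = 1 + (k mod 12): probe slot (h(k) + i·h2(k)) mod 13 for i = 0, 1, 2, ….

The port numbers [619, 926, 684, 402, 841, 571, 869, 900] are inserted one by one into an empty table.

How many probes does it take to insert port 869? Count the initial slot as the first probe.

619: h=6 → slot 6
926: h=0 → slot 0
684: h=6, h2=1, probe 6,7 → slot 7
402: h=3 → slot 3
841: h=2 → slot 2
571: h=3, h2=8, probe 3,11 → slot 11
869: h=7, h2=6, probe 7,0,6,12 → slot 12
900: h=0, h2=1, probe 0,1 → slot 1
Table: [926, 900, 841, 402, _, _, 619, 684, _, _, _, 571, 869]

4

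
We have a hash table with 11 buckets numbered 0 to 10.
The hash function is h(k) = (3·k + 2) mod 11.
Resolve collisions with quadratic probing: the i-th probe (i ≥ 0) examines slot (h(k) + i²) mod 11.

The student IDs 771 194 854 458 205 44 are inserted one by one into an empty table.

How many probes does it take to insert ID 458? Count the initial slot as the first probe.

4

771 hashes to 5; slot 5 is free → place at 5.
194 hashes to 1; slot 1 is free → place at 1.
854 hashes to 1; 1 taken → place at 2.
458 hashes to 1; 1,2,5 taken → place at 10.
205 hashes to 1; 1,2,5,10 taken → place at 6.
44 hashes to 2; 2 taken → place at 3.
Table: [—, 194, 854, 44, —, 771, 205, —, —, —, 458]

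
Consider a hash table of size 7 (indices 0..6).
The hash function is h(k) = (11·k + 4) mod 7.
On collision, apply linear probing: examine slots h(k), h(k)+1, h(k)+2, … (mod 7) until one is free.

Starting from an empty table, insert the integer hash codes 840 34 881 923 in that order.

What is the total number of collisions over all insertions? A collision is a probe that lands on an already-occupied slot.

840 hashes to 4; slot 4 is free → place at 4.
34 hashes to 0; slot 0 is free → place at 0.
881 hashes to 0; 0 taken → place at 1.
923 hashes to 0; 0,1 taken → place at 2.
Table: [34, 881, 923, ., 840, ., .]

3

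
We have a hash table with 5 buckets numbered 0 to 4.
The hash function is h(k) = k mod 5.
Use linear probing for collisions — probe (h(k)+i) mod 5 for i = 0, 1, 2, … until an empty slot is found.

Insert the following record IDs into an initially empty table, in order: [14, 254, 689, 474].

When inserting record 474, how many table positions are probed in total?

4

Insert 14: h=4, slot 4 empty => index 4.
Insert 254: h=4, slot 4 occupied => index 0.
Insert 689: h=4, slots 4,0 occupied => index 1.
Insert 474: h=4, slots 4,0,1 occupied => index 2.
Table: [254, 689, 474, _, 14]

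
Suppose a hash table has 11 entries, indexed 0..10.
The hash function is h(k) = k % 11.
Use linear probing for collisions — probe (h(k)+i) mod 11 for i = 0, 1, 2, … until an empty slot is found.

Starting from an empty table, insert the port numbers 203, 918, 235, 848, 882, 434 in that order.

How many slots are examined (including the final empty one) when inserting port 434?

3

203: h=5 → slot 5
918: h=5, probe 5,6 → slot 6
235: h=4 → slot 4
848: h=1 → slot 1
882: h=2 → slot 2
434: h=5, probe 5,6,7 → slot 7
Table: [-, 848, 882, -, 235, 203, 918, 434, -, -, -]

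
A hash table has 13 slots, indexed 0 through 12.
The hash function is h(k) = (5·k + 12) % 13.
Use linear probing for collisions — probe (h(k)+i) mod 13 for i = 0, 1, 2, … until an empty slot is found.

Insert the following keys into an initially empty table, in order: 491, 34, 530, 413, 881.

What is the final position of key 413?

491: h=10 => slot 10
34: h=0 => slot 0
530: h=10, probe 10,11 => slot 11
413: h=10, probe 10,11,12 => slot 12
881: h=10, probe 10,11,12,0,1 => slot 1
Table: [34, 881, —, —, —, —, —, —, —, —, 491, 530, 413]

12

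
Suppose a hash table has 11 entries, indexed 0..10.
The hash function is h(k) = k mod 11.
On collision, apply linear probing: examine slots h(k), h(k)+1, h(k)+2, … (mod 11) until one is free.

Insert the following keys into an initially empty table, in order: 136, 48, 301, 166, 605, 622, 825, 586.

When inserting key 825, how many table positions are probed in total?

3

136: h=4 → slot 4
48: h=4, probe 4,5 → slot 5
301: h=4, probe 4,5,6 → slot 6
166: h=1 → slot 1
605: h=0 → slot 0
622: h=6, probe 6,7 → slot 7
825: h=0, probe 0,1,2 → slot 2
586: h=3 → slot 3
Table: [605, 166, 825, 586, 136, 48, 301, 622, —, —, —]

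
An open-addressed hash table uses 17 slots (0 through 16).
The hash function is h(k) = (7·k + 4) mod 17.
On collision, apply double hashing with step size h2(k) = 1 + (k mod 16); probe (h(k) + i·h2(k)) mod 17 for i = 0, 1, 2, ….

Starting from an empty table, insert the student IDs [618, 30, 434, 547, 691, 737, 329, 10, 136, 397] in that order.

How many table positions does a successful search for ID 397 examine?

Insert 618: h=12, slot 12 empty => index 12.
Insert 30: h=10, slot 10 empty => index 10.
Insert 434: h=16, slot 16 empty => index 16.
Insert 547: h=8, slot 8 empty => index 8.
Insert 691: h=13, slot 13 empty => index 13.
Insert 737: h=12, h2=2, slot 12 occupied => index 14.
Insert 329: h=12, h2=10, slot 12 occupied => index 5.
Insert 10: h=6, slot 6 empty => index 6.
Insert 136: h=4, slot 4 empty => index 4.
Insert 397: h=12, h2=14, slot 12 occupied => index 9.
Table: [—, —, —, —, 136, 329, 10, —, 547, 397, 30, —, 618, 691, 737, —, 434]
Lookup 397: h=12, h2=14, probe 12,9 → found at 9.

2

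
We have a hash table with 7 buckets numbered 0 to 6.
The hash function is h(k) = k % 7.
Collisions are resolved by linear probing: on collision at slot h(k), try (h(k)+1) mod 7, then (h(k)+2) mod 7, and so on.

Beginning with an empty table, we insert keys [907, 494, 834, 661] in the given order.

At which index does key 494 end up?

907: h=4 → slot 4
494: h=4, probe 4,5 → slot 5
834: h=1 → slot 1
661: h=3 → slot 3
Table: [_, 834, _, 661, 907, 494, _]

5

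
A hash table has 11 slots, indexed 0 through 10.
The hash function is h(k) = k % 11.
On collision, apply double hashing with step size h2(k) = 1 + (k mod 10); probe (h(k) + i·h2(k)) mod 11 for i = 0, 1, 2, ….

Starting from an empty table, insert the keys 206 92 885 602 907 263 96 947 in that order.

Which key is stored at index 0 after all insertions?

602

206 hashes to 8; slot 8 is free → place at 8.
92 hashes to 4; slot 4 is free → place at 4.
885 hashes to 5; slot 5 is free → place at 5.
602 hashes to 8, h2=3; 8 taken → place at 0.
907 hashes to 5, h2=8; 5 taken → place at 2.
263 hashes to 10; slot 10 is free → place at 10.
96 hashes to 8, h2=7; 8,4,0 taken → place at 7.
947 hashes to 1; slot 1 is free → place at 1.
Table: [602, 947, 907, ., 92, 885, ., 96, 206, ., 263]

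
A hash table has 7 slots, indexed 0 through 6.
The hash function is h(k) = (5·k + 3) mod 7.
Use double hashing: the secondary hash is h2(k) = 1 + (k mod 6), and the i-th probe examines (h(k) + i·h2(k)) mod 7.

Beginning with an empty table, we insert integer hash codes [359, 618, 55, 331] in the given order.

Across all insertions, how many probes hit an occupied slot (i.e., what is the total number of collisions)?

2

359: h=6 → slot 6
618: h=6, h2=1, probe 6,0 → slot 0
55: h=5 → slot 5
331: h=6, h2=2, probe 6,1 → slot 1
Table: [618, 331, ∅, ∅, ∅, 55, 359]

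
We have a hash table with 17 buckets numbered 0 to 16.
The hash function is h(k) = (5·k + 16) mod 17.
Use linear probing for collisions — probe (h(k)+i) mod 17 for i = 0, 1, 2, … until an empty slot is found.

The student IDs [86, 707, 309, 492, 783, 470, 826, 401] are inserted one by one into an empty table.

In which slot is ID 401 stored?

86: h=4 => slot 4
707: h=15 => slot 15
309: h=14 => slot 14
492: h=11 => slot 11
783: h=4, probe 4,5 => slot 5
470: h=3 => slot 3
826: h=15, probe 15,16 => slot 16
401: h=15, probe 15,16,0 => slot 0
Table: [401, -, -, 470, 86, 783, -, -, -, -, -, 492, -, -, 309, 707, 826]

0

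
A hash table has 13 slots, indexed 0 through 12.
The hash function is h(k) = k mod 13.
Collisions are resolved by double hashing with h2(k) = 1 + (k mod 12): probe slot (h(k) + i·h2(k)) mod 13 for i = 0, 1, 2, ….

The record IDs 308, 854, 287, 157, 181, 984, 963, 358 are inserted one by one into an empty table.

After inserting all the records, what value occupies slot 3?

157

Insert 308: h=9, slot 9 empty → index 9.
Insert 854: h=9, h2=3, slot 9 occupied → index 12.
Insert 287: h=1, slot 1 empty → index 1.
Insert 157: h=1, h2=2, slot 1 occupied → index 3.
Insert 181: h=12, h2=2, slots 12,1,3 occupied → index 5.
Insert 984: h=9, h2=1, slot 9 occupied → index 10.
Insert 963: h=1, h2=4, slots 1,5,9 occupied → index 0.
Insert 358: h=7, slot 7 empty → index 7.
Table: [963, 287, ., 157, ., 181, ., 358, ., 308, 984, ., 854]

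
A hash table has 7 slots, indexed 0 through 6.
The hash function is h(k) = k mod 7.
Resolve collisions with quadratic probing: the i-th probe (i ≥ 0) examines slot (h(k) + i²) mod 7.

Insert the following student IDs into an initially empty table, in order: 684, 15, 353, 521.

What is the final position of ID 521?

4

684 hashes to 5; slot 5 is free => place at 5.
15 hashes to 1; slot 1 is free => place at 1.
353 hashes to 3; slot 3 is free => place at 3.
521 hashes to 3; 3 taken => place at 4.
Table: [_, 15, _, 353, 521, 684, _]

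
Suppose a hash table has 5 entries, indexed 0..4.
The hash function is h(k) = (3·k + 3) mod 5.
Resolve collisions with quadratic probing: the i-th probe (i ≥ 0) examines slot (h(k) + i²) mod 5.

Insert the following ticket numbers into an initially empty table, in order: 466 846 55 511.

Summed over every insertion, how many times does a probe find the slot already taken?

Insert 466: h=1, slot 1 empty => index 1.
Insert 846: h=1, slot 1 occupied => index 2.
Insert 55: h=3, slot 3 empty => index 3.
Insert 511: h=1, slots 1,2 occupied => index 0.
Table: [511, 466, 846, 55, —]

3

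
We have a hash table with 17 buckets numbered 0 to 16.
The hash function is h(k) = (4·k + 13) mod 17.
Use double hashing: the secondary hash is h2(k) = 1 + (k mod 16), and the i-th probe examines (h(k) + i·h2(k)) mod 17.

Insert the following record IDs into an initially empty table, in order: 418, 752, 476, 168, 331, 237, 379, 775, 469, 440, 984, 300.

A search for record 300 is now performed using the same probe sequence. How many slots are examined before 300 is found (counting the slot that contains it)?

418: h=2 -> slot 2
752: h=12 -> slot 12
476: h=13 -> slot 13
168: h=5 -> slot 5
331: h=11 -> slot 11
237: h=9 -> slot 9
379: h=16 -> slot 16
775: h=2, h2=8, probe 2,10 -> slot 10
469: h=2, h2=6, probe 2,8 -> slot 8
440: h=5, h2=9, probe 5,14 -> slot 14
984: h=5, h2=9, probe 5,14,6 -> slot 6
300: h=6, h2=13, probe 6,2,15 -> slot 15
Table: [_, _, 418, _, _, 168, 984, _, 469, 237, 775, 331, 752, 476, 440, 300, 379]
Lookup 300: h=6, h2=13, probe 6,2,15 → found at 15.

3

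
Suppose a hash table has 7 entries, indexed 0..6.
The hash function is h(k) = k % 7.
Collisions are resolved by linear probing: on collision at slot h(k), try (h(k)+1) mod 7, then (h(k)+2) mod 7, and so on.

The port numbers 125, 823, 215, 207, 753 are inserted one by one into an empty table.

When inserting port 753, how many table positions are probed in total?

125 hashes to 6; slot 6 is free → place at 6.
823 hashes to 4; slot 4 is free → place at 4.
215 hashes to 5; slot 5 is free → place at 5.
207 hashes to 4; 4,5,6 taken → place at 0.
753 hashes to 4; 4,5,6,0 taken → place at 1.
Table: [207, 753, ∅, ∅, 823, 215, 125]

5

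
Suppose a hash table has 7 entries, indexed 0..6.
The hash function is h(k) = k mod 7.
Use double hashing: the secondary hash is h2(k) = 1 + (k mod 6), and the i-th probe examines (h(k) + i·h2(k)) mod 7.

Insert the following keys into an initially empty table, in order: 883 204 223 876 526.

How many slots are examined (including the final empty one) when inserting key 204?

883 hashes to 1; slot 1 is free -> place at 1.
204 hashes to 1, h2=1; 1 taken -> place at 2.
223 hashes to 6; slot 6 is free -> place at 6.
876 hashes to 1, h2=1; 1,2 taken -> place at 3.
526 hashes to 1, h2=5; 1,6 taken -> place at 4.
Table: [_, 883, 204, 876, 526, _, 223]

2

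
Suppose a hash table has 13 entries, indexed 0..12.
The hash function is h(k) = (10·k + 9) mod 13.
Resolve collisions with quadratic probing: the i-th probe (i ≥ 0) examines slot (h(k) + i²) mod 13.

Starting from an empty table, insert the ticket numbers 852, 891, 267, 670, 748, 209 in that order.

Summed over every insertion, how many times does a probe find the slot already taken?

852: h=1 → slot 1
891: h=1, probe 1,2 → slot 2
267: h=1, probe 1,2,5 → slot 5
670: h=1, probe 1,2,5,10 → slot 10
748: h=1, probe 1,2,5,10,4 → slot 4
209: h=6 → slot 6
Table: [., 852, 891, ., 748, 267, 209, ., ., ., 670, ., .]

10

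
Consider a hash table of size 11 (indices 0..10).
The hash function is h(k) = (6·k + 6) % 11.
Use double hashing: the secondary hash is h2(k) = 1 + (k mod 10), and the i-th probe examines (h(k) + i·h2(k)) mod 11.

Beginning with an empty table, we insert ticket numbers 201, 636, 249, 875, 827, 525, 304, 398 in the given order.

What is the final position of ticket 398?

1

Insert 201: h=2, slot 2 empty → index 2.
Insert 636: h=5, slot 5 empty → index 5.
Insert 249: h=4, slot 4 empty → index 4.
Insert 875: h=9, slot 9 empty → index 9.
Insert 827: h=7, slot 7 empty → index 7.
Insert 525: h=10, slot 10 empty → index 10.
Insert 304: h=4, h2=5, slots 4,9 occupied → index 3.
Insert 398: h=7, h2=9, slots 7,5,3 occupied → index 1.
Table: [∅, 398, 201, 304, 249, 636, ∅, 827, ∅, 875, 525]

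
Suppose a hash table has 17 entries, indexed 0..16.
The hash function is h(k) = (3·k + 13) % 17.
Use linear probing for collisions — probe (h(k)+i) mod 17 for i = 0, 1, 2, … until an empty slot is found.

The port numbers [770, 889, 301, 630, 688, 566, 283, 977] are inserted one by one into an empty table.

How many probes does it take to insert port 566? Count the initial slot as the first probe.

3

770: h=11 → slot 11
889: h=11, probe 11,12 → slot 12
301: h=15 → slot 15
630: h=16 → slot 16
688: h=3 → slot 3
566: h=11, probe 11,12,13 → slot 13
283: h=12, probe 12,13,14 → slot 14
977: h=3, probe 3,4 → slot 4
Table: [∅, ∅, ∅, 688, 977, ∅, ∅, ∅, ∅, ∅, ∅, 770, 889, 566, 283, 301, 630]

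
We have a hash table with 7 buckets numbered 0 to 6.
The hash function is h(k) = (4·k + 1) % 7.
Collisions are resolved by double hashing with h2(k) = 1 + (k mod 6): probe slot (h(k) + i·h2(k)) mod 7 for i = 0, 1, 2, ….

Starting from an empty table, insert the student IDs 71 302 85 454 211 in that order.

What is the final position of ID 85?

Insert 71: h=5, slot 5 empty => index 5.
Insert 302: h=5, h2=3, slot 5 occupied => index 1.
Insert 85: h=5, h2=2, slot 5 occupied => index 0.
Insert 454: h=4, slot 4 empty => index 4.
Insert 211: h=5, h2=2, slots 5,0 occupied => index 2.
Table: [85, 302, 211, —, 454, 71, —]

0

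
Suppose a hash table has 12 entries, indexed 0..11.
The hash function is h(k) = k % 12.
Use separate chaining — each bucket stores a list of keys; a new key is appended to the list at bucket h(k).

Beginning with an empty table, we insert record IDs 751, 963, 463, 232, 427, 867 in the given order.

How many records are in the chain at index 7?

751 → bucket 7
963 → bucket 3
463 → bucket 7 (collision)
232 → bucket 4
427 → bucket 7 (collision)
867 → bucket 3 (collision)
Final buckets:
0: —
1: —
2: —
3: 963 -> 867
4: 232
5: —
6: —
7: 751 -> 463 -> 427
8: —
9: —
10: —
11: —

3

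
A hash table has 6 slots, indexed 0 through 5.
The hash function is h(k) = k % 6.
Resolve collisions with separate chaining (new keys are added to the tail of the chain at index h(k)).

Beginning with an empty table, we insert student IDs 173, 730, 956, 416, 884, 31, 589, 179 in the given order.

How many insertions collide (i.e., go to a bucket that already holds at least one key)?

4

173 -> bucket 5
730 -> bucket 4
956 -> bucket 2
416 -> bucket 2 (collision)
884 -> bucket 2 (collision)
31 -> bucket 1
589 -> bucket 1 (collision)
179 -> bucket 5 (collision)
Final buckets:
0: -
1: 31 -> 589
2: 956 -> 416 -> 884
3: -
4: 730
5: 173 -> 179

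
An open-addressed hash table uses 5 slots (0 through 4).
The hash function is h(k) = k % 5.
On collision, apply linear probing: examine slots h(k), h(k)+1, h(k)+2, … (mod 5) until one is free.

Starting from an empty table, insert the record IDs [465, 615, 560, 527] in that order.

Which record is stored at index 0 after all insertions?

465

465: h=0 -> slot 0
615: h=0, probe 0,1 -> slot 1
560: h=0, probe 0,1,2 -> slot 2
527: h=2, probe 2,3 -> slot 3
Table: [465, 615, 560, 527, -]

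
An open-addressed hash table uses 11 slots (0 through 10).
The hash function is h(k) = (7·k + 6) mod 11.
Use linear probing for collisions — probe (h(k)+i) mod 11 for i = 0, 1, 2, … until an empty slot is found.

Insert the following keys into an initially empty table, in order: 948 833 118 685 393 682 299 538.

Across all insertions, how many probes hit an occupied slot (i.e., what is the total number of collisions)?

8

Insert 948: h=9, slot 9 empty -> index 9.
Insert 833: h=7, slot 7 empty -> index 7.
Insert 118: h=7, slot 7 occupied -> index 8.
Insert 685: h=5, slot 5 empty -> index 5.
Insert 393: h=7, slots 7,8,9 occupied -> index 10.
Insert 682: h=6, slot 6 empty -> index 6.
Insert 299: h=9, slots 9,10 occupied -> index 0.
Insert 538: h=10, slots 10,0 occupied -> index 1.
Table: [299, 538, -, -, -, 685, 682, 833, 118, 948, 393]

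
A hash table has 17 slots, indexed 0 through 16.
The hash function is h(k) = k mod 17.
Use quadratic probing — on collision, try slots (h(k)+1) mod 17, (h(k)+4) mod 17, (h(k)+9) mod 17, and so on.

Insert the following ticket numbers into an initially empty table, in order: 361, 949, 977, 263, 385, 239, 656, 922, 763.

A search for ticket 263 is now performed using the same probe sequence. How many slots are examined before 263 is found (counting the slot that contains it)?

361 hashes to 4; slot 4 is free -> place at 4.
949 hashes to 14; slot 14 is free -> place at 14.
977 hashes to 8; slot 8 is free -> place at 8.
263 hashes to 8; 8 taken -> place at 9.
385 hashes to 11; slot 11 is free -> place at 11.
239 hashes to 1; slot 1 is free -> place at 1.
656 hashes to 10; slot 10 is free -> place at 10.
922 hashes to 4; 4 taken -> place at 5.
763 hashes to 15; slot 15 is free -> place at 15.
Table: [., 239, ., ., 361, 922, ., ., 977, 263, 656, 385, ., ., 949, 763, .]
Lookup 263: h=8, probe 8,9 → found at 9.

2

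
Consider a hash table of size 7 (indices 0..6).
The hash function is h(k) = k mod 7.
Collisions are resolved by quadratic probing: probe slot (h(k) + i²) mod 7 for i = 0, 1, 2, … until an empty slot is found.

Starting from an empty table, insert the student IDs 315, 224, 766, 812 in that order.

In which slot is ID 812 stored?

4

315: h=0 → slot 0
224: h=0, probe 0,1 → slot 1
766: h=3 → slot 3
812: h=0, probe 0,1,4 → slot 4
Table: [315, 224, -, 766, 812, -, -]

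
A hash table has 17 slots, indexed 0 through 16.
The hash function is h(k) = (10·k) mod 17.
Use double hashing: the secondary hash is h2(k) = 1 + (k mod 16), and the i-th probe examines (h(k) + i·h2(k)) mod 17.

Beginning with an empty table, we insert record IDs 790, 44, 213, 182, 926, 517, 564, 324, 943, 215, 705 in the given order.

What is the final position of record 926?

790: h=12 => slot 12
44: h=15 => slot 15
213: h=5 => slot 5
182: h=1 => slot 1
926: h=12, h2=15, probe 12,10 => slot 10
517: h=2 => slot 2
564: h=13 => slot 13
324: h=10, h2=5, probe 10,15,3 => slot 3
943: h=12, h2=16, probe 12,11 => slot 11
215: h=8 => slot 8
705: h=12, h2=2, probe 12,14 => slot 14
Table: [—, 182, 517, 324, —, 213, —, —, 215, —, 926, 943, 790, 564, 705, 44, —]

10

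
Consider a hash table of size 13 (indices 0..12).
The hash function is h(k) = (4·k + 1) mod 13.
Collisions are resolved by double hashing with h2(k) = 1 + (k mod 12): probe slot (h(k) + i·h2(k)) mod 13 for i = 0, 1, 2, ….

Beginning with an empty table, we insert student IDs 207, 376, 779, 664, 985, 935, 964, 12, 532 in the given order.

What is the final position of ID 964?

207 hashes to 10; slot 10 is free -> place at 10.
376 hashes to 10, h2=5; 10 taken -> place at 2.
779 hashes to 10, h2=12; 10 taken -> place at 9.
664 hashes to 5; slot 5 is free -> place at 5.
985 hashes to 2, h2=2; 2 taken -> place at 4.
935 hashes to 10, h2=12; 10,9 taken -> place at 8.
964 hashes to 9, h2=5; 9 taken -> place at 1.
12 hashes to 10, h2=1; 10 taken -> place at 11.
532 hashes to 10, h2=5; 10,2 taken -> place at 7.
Table: [., 964, 376, ., 985, 664, ., 532, 935, 779, 207, 12, .]

1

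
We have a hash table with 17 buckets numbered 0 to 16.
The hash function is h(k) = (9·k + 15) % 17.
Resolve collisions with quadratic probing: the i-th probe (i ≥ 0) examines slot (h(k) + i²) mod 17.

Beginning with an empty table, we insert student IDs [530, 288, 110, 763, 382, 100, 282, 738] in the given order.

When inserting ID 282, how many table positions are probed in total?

530: h=8 -> slot 8
288: h=6 -> slot 6
110: h=2 -> slot 2
763: h=14 -> slot 14
382: h=2, probe 2,3 -> slot 3
100: h=14, probe 14,15 -> slot 15
282: h=3, probe 3,4 -> slot 4
738: h=10 -> slot 10
Table: [—, —, 110, 382, 282, —, 288, —, 530, —, 738, —, —, —, 763, 100, —]

2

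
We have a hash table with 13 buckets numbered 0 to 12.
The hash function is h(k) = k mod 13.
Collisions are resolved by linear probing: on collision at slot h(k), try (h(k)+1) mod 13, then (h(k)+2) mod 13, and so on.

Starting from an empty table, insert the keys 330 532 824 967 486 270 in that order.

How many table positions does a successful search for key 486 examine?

4

Insert 330: h=5, slot 5 empty → index 5.
Insert 532: h=12, slot 12 empty → index 12.
Insert 824: h=5, slot 5 occupied → index 6.
Insert 967: h=5, slots 5,6 occupied → index 7.
Insert 486: h=5, slots 5,6,7 occupied → index 8.
Insert 270: h=10, slot 10 empty → index 10.
Table: [—, —, —, —, —, 330, 824, 967, 486, —, 270, —, 532]
Lookup 486: h=5, probe 5,6,7,8 → found at 8.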